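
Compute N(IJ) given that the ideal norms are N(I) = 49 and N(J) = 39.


N(IJ) = N(I) * N(J)
= 49 * 39
= 1911

1911


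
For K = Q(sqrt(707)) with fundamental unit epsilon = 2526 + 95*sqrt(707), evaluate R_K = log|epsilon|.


epsilon = 2526 + 95*sqrt(707)
= 5051.9998
R = ln(5051.9998)
= 8.5275

8.5275


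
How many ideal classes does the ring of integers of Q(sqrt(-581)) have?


K = Q(sqrt(-581)). d mod 4 = 3, so D = disc(K) = 4d = -2324
h(K) equals the number of primitive reduced positive-definite forms (a, b, c) = a*x^2 + b*x*y + c*y^2 with b^2 - 4ac = D,
where reduced means |b| <= a <= c, with b >= 0 whenever |b| = a or a = c, and primitive means gcd(a, b, c) = 1.
Reduced forces 3a^2 <= |D| = 2324, so 1 <= a <= 27; b must have the parity of D, and c = (b^2 - D)/(4a) must be an integer >= a.
Enumerate a = 1..27, b in [-a, a]:
  a=1: (1, 0, 581)  [1]
  a=2: (2, 2, 291)  [1]
  a=3: (3, -2, 194), (3, 2, 194)  [2]
  a=4: none
  a=5: (5, -4, 117), (5, 4, 117)  [2]
  a=6: (6, -2, 97), (6, 2, 97)  [2]
  a=7: (7, 0, 83)  [1]
  a=8: none
  a=9: (9, -4, 65), (9, 4, 65)  [2]
  a=10: (10, -6, 59), (10, 6, 59)  [2]
  a=11..12: none
  a=13: (13, -4, 45), (13, 4, 45)  [2]
  a=14: (14, 14, 45)  [1]
  a=15: (15, -14, 42), (15, -4, 39), (15, 4, 39), (15, 14, 42)  [4]
  a=16..17: none
  a=18: (18, -14, 35), (18, 14, 35)  [2]
  a=19..20: none
  a=21: (21, -14, 30), (21, 14, 30)  [2]
  a=22..24: none
  a=25: (25, -24, 29), (25, 24, 29)  [2]
  a=26: (26, -22, 27), (26, 22, 27)  [2]
  a=27: none
Total reduced forms: 1 + 1 + 2 + 2 + 2 + 1 + 2 + 2 + 2 + 1 + 4 + 2 + 2 + 2 + 2 = 28
h = 28

28


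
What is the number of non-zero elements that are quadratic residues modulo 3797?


For prime p, the number of non-zero quadratic residues is (p-1)/2.
= (3797-1)/2
= 1898

1898


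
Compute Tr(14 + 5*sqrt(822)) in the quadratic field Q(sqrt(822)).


Tr(a + b*sqrt(d)) = (a + b*sqrt(d)) + (a - b*sqrt(d)) = 2a
= 2 * (14)
= 28

28


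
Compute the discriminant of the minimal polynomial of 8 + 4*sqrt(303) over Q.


The element 8 + 4*sqrt(303) has minimal polynomial:
x^2 - 16*x - 4784
Discriminant = (-16)^2 - 4*(-4784)
= 256 + 19136
= 19392

19392


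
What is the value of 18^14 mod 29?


p = 29 is prime and the exponent is (p-1)/2 = 14, so by Euler's criterion 18^14 = (18/29) = +1 or -1 mod 29.
Compute by square-and-multiply:
  14 = 8 + 4 + 2 (binary 1110)
  Repeated squaring mod 29: 18^1 = 18, 18^2 = 5, 18^4 = 25, 18^8 = 16
  18^14 = 18^8 * 18^4 * 18^2 = 16 * 25 * 5 mod 29
    16 * 25 = 400 = 23 mod 29
    23 * 5 = 115 = 28 mod 29
  18^14 = 28 mod 29
Result 28 = p - 1 = -1 mod 29: 18 is a quadratic non-residue mod 29. As a residue in [0, p-1] the value is 28.
18^14 mod 29 = 28

28


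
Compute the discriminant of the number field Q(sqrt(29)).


For K = Q(sqrt(d)) with d squarefree: disc(K) = d if d = 1 mod 4, and disc(K) = 4d if d = 2 or 3 mod 4.
Here d = 29, and d mod 4 = 1.
d = 1 mod 4 (O_K = Z[(1+sqrt(d))/2]), so disc(K) = d = 29

29


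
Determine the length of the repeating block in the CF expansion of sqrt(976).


Run the CF algorithm for sqrt(976).
a_0 = floor(sqrt(976)) = 31; set m_0=0, q_0=1.
Recurrence: m' = q*a - m,  q' = (d - m'^2)/q,  a' = floor((a_0 + m')/q').
  step 1: m=31, q=15, a=4
  step 2: m=29, q=9, a=6
  step 3: m=25, q=39, a=1
  step 4: m=14, q=20, a=2
  step 5: m=26, q=15, a=3
  step 6: m=19, q=41, a=1
  step 7: m=22, q=12, a=4
  step 8: m=26, q=25, a=2
  step 9: m=24, q=16, a=3
  step 10: m=24, q=25, a=2
  step 11: m=26, q=12, a=4
  step 12: m=22, q=41, a=1
  step 13: m=19, q=15, a=3
  step 14: m=26, q=20, a=2
  step 15: m=14, q=39, a=1
  step 16: m=25, q=9, a=6
  step 17: m=29, q=15, a=4
  step 18: m=31, q=1, a=62
a_18 = 2*a_0 = 62, so the period closes here.
sqrt(976) = [31; 4, 6, 1, 2, 3, 1, 4, 2, 3, 2, 4, 1, 3, 2, 1, 6, 4, 62]
Period length = 18

18


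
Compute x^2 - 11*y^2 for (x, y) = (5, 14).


x^2 - d*y^2
= 5^2 - 11*14^2
= 25 - 2156
= -2131

-2131


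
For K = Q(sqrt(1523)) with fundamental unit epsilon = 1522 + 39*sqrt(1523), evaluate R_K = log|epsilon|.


epsilon = 1522 + 39*sqrt(1523)
= 3043.9997
R = ln(3043.9997)
= 8.0209

8.0209


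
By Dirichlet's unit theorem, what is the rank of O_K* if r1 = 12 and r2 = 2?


By Dirichlet's unit theorem:
rank = r1 + r2 - 1
= 12 + 2 - 1
= 13

13


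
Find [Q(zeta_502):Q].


The degree equals Euler's totient phi(502).
502 = 2 * 251
phi(502) = 250

250


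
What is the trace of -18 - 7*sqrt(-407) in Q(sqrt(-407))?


Tr(a + b*sqrt(d)) = (a + b*sqrt(d)) + (a - b*sqrt(d)) = 2a
= 2 * (-18)
= -36

-36


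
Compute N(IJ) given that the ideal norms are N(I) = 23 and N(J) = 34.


N(IJ) = N(I) * N(J)
= 23 * 34
= 782

782


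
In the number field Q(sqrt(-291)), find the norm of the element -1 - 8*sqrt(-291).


N(a + b*sqrt(d)) = a^2 - d*b^2
= (-1)^2 - (-291)*(-8)^2
= 1 + 18624
= 18625

18625


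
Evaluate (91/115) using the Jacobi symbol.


Compute (91/115) via quadratic reciprocity:
  reciprocity: (91/115) -> -(115/91)
  reduce: (24/91)
  pull out 2: (2/91) = -1  (since 91 mod 8 = 3)
  pull out 2: (2/91) = -1  (since 91 mod 8 = 3)
  pull out 2: (2/91) = -1  (since 91 mod 8 = 3)
  reciprocity: (3/91) -> -(91/3)
  reduce: (1/3)
  (1/3) = 1
Product of signs = -1

-1


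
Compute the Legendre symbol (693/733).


p = 733 is prime, so compute (693/733) with the reciprocity algorithm (Jacobi-symbol steps: pull out 2s via (2/n), flip via reciprocity, reduce):
  reciprocity: (693/733) -> +(733/693)
  reduce: (40/693)
  pull out 2: (2/693) = -1  (since 693 mod 8 = 5)
  pull out 2: (2/693) = -1  (since 693 mod 8 = 5)
  pull out 2: (2/693) = -1  (since 693 mod 8 = 5)
  reciprocity: (5/693) -> +(693/5)
  reduce: (3/5)
  reciprocity: (3/5) -> +(5/3)
  reduce: (2/3)
  pull out 2: (2/3) = -1  (since 3 mod 8 = 3)
  (1/3) = 1
Product of signs = 1
(693/733) = 1

1


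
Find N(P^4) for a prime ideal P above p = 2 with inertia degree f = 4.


N(P^a) = p^(a*f)
= 2^(4*4)
= 2^16
= 65536

65536


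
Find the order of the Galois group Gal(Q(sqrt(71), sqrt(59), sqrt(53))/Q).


The 3 square roots of distinct primes are multiplicatively independent over Q,
so [K:Q] = 2^3 and Gal(K/Q) is isomorphic to (Z/2Z)^3.
|Gal| = 2^3 = 8

8


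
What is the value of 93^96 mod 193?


p = 193 is prime and the exponent is (p-1)/2 = 96, so by Euler's criterion 93^96 = (93/193) = +1 or -1 mod 193.
Compute by square-and-multiply:
  96 = 64 + 32 (binary 1100000)
  Repeated squaring mod 193: 93^1 = 93, 93^2 = 157, 93^4 = 138, 93^8 = 130, 93^16 = 109, 93^32 = 108, 93^64 = 84
  93^96 = 93^64 * 93^32 = 84 * 108 mod 193
    84 * 108 = 9072 = 1 mod 193
  93^96 = 1 mod 193
Result 1: 93 is a quadratic residue mod 193.
93^96 mod 193 = 1

1


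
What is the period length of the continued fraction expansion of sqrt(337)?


Run the CF algorithm for sqrt(337).
a_0 = floor(sqrt(337)) = 18; set m_0=0, q_0=1.
Recurrence: m' = q*a - m,  q' = (d - m'^2)/q,  a' = floor((a_0 + m')/q').
  step 1: m=18, q=13, a=2
  step 2: m=8, q=21, a=1
  step 3: m=13, q=8, a=3
  step 4: m=11, q=27, a=1
  step 5: m=16, q=3, a=11
  step 6: m=17, q=16, a=2
  step 7: m=15, q=7, a=4
  step 8: m=13, q=24, a=1
  step 9: m=11, q=9, a=3
  step 10: m=16, q=9, a=3
  step 11: m=11, q=24, a=1
  step 12: m=13, q=7, a=4
  step 13: m=15, q=16, a=2
  step 14: m=17, q=3, a=11
  step 15: m=16, q=27, a=1
  step 16: m=11, q=8, a=3
  step 17: m=13, q=21, a=1
  step 18: m=8, q=13, a=2
  step 19: m=18, q=1, a=36
a_19 = 2*a_0 = 36, so the period closes here.
sqrt(337) = [18; 2, 1, 3, 1, 11, 2, 4, 1, 3, 3, 1, 4, 2, 11, 1, 3, 1, 2, 36]
Period length = 19

19


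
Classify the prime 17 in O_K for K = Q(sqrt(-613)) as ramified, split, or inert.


K = Q(sqrt(-613)). Since d mod 4 = 3, disc(K) = -2452.
Check p | disc: -2452 mod 17 = 13.
p does not divide disc. Compute Legendre symbol (d/p):
16^((17-1)/2) mod 17 = 1
(d/p) = 1, so p splits: (p) = P*P' with e=1, f=1, g=2.
Therefore p is split.

split


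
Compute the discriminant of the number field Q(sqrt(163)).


For K = Q(sqrt(d)) with d squarefree: disc(K) = d if d = 1 mod 4, and disc(K) = 4d if d = 2 or 3 mod 4.
Here d = 163, and d mod 4 = 3.
d = 3 mod 4, not 1 (O_K = Z[sqrt(d)]), so disc(K) = 4d = 4 * (163) = 652

652


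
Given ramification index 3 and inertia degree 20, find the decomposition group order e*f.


|D_P| = e * f
= 3 * 20
= 60

60


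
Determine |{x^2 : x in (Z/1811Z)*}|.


For prime p, the number of non-zero quadratic residues is (p-1)/2.
= (1811-1)/2
= 905

905


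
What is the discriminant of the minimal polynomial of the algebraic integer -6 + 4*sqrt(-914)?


The element -6 + 4*sqrt(-914) has minimal polynomial:
x^2 + 12*x + 14660
Discriminant = (12)^2 - 4*(14660)
= 144 - 58640
= -58496

-58496


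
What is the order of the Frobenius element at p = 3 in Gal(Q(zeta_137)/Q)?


The Frobenius at p in Gal(Q(zeta_n)/Q) = (Z/nZ)* is the class of p, so its order is ord_137(3), the smallest k >= 1 with 3^k = 1 mod 137.
n = 137 = 137, phi(137) = 136; the order divides phi(n).
Divisors of 136: 1, 2, 4, 8, 17, 34, 68, 136
Repeated squaring mod 137: 3^1 = 3, 3^2 = 9, 3^4 = 81, 3^8 = 122, 3^16 = 88, 3^32 = 72, 3^64 = 115, 3^128 = 73
Test divisors in increasing order:
  k=1: 3^1 = 3 mod 137
  k=2: 3^2 = 9 mod 137
  k=4: 3^4 = 81 mod 137
  k=8: 3^8 = 122 mod 137
  k=17: 3^17 = 88 * 3 = 127 mod 137
  k=34: 3^34 = 72 * 9 = 100 mod 137
  k=68: 3^68 = 115 * 81 = 136 mod 137
  k=136: 3^136 = 73 * 122 = 1 mod 137  <- first divisor giving 1
Order = 136

136


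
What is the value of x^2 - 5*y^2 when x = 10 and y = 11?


x^2 - d*y^2
= 10^2 - 5*11^2
= 100 - 605
= -505

-505


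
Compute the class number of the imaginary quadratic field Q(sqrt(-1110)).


K = Q(sqrt(-1110)). d mod 4 = 2, so D = disc(K) = 4d = -4440
h(K) equals the number of primitive reduced positive-definite forms (a, b, c) = a*x^2 + b*x*y + c*y^2 with b^2 - 4ac = D,
where reduced means |b| <= a <= c, with b >= 0 whenever |b| = a or a = c, and primitive means gcd(a, b, c) = 1.
Reduced forces 3a^2 <= |D| = 4440, so 1 <= a <= 38; b must have the parity of D, and c = (b^2 - D)/(4a) must be an integer >= a.
Enumerate a = 1..38, b in [-a, a]:
  a=1: (1, 0, 1110)  [1]
  a=2: (2, 0, 555)  [1]
  a=3: (3, 0, 370)  [1]
  a=4: none
  a=5: (5, 0, 222)  [1]
  a=6: (6, 0, 185)  [1]
  a=7..9: none
  a=10: (10, 0, 111)  [1]
  a=11: (11, -2, 101), (11, 2, 101)  [2]
  a=12..14: none
  a=15: (15, 0, 74)  [1]
  a=16..18: none
  a=19: (19, -14, 61), (19, 14, 61)  [2]
  a=20..21: none
  a=22: (22, -20, 55), (22, 20, 55)  [2]
  a=23..29: none
  a=30: (30, 0, 37)  [1]
  a=31..32: none
  a=33: (33, -24, 38), (33, 24, 38)  [2]
  a=34..38: none
Total reduced forms: 1 + 1 + 1 + 1 + 1 + 1 + 2 + 1 + 2 + 2 + 1 + 2 = 16
h = 16

16


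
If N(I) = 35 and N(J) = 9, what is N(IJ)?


N(IJ) = N(I) * N(J)
= 35 * 9
= 315

315


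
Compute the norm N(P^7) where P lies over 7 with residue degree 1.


N(P^a) = p^(a*f)
= 7^(7*1)
= 7^7
= 823543

823543


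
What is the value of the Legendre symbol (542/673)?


p = 673 is prime, so compute (542/673) with the reciprocity algorithm (Jacobi-symbol steps: pull out 2s via (2/n), flip via reciprocity, reduce):
  pull out 2: (2/673) = +1  (since 673 mod 8 = 1)
  reciprocity: (271/673) -> +(673/271)
  reduce: (131/271)
  reciprocity: (131/271) -> -(271/131)
  reduce: (9/131)
  reciprocity: (9/131) -> +(131/9)
  reduce: (5/9)
  reciprocity: (5/9) -> +(9/5)
  reduce: (4/5)
  pull out 2: (2/5) = -1  (since 5 mod 8 = 5)
  pull out 2: (2/5) = -1  (since 5 mod 8 = 5)
  (1/5) = 1
Product of signs = -1
(542/673) = -1

-1


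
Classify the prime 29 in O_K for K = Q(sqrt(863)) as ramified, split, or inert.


K = Q(sqrt(863)). Since d mod 4 = 3, disc(K) = 3452.
Check p | disc: 3452 mod 29 = 1.
p does not divide disc. Compute Legendre symbol (d/p):
22^((29-1)/2) mod 29 = 1
(d/p) = 1, so p splits: (p) = P*P' with e=1, f=1, g=2.
Therefore p is split.

split


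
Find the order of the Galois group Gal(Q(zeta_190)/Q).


|Gal(Q(zeta_190)/Q)| = phi(190)
= 72

72


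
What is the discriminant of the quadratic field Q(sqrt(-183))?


For K = Q(sqrt(d)) with d squarefree: disc(K) = d if d = 1 mod 4, and disc(K) = 4d if d = 2 or 3 mod 4.
Here d = -183, and d mod 4 = 1.
d = 1 mod 4 (O_K = Z[(1+sqrt(d))/2]), so disc(K) = d = -183

-183


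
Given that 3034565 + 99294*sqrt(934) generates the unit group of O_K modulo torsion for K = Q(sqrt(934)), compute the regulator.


epsilon = 3034565 + 99294*sqrt(934)
= 6.0691e+06
R = ln(6.0691e+06)
= 15.6187

15.6187


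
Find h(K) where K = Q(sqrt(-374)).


K = Q(sqrt(-374)). d mod 4 = 2, so D = disc(K) = 4d = -1496
h(K) equals the number of primitive reduced positive-definite forms (a, b, c) = a*x^2 + b*x*y + c*y^2 with b^2 - 4ac = D,
where reduced means |b| <= a <= c, with b >= 0 whenever |b| = a or a = c, and primitive means gcd(a, b, c) = 1.
Reduced forces 3a^2 <= |D| = 1496, so 1 <= a <= 22; b must have the parity of D, and c = (b^2 - D)/(4a) must be an integer >= a.
Enumerate a = 1..22, b in [-a, a]:
  a=1: (1, 0, 374)  [1]
  a=2: (2, 0, 187)  [1]
  a=3: (3, -2, 125), (3, 2, 125)  [2]
  a=4: none
  a=5: (5, -2, 75), (5, 2, 75)  [2]
  a=6: (6, -4, 63), (6, 4, 63)  [2]
  a=7: (7, -4, 54), (7, 4, 54)  [2]
  a=8: none
  a=9: (9, -4, 42), (9, 4, 42)  [2]
  a=10: (10, -8, 39), (10, 8, 39)  [2]
  a=11: (11, 0, 34)  [1]
  a=12: none
  a=13: (13, -8, 30), (13, 8, 30)  [2]
  a=14: (14, -4, 27), (14, 4, 27)  [2]
  a=15: (15, -8, 26), (15, -2, 25), (15, 2, 25), (15, 8, 26)  [4]
  a=16: none
  a=17: (17, 0, 22)  [1]
  a=18: (18, -4, 21), (18, 4, 21)  [2]
  a=19: (19, -10, 21), (19, 10, 21)  [2]
  a=20..22: none
Total reduced forms: 1 + 1 + 2 + 2 + 2 + 2 + 2 + 2 + 1 + 2 + 2 + 4 + 1 + 2 + 2 = 28
h = 28

28


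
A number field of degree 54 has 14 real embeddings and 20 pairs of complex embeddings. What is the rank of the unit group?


By Dirichlet's unit theorem:
rank = r1 + r2 - 1
= 14 + 20 - 1
= 33

33


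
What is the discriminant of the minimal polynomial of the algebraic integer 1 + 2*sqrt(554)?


The element 1 + 2*sqrt(554) has minimal polynomial:
x^2 - 2*x - 2215
Discriminant = (-2)^2 - 4*(-2215)
= 4 + 8860
= 8864

8864


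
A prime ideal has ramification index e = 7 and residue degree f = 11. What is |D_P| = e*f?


|D_P| = e * f
= 7 * 11
= 77

77


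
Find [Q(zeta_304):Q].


The degree equals Euler's totient phi(304).
304 = 2^4 * 19
phi(304) = 144

144


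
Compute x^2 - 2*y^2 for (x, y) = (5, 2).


x^2 - d*y^2
= 5^2 - 2*2^2
= 25 - 8
= 17

17


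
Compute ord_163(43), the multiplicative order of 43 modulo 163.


We want ord_163(43), the smallest k >= 1 with 43^k = 1 mod 163.
n = 163 = 163, phi(163) = 162; the order divides phi(n).
Divisors of 162: 1, 2, 3, 6, 9, 18, 27, 54, 81, 162
Repeated squaring mod 163: 43^1 = 43, 43^2 = 56, 43^4 = 39, 43^8 = 54, 43^16 = 145, 43^32 = 161, 43^64 = 4, 43^128 = 16
Test divisors in increasing order:
  k=1: 43^1 = 43 mod 163
  k=2: 43^2 = 56 mod 163
  k=3: 43^3 = 56 * 43 = 126 mod 163
  k=6: 43^6 = 39 * 56 = 65 mod 163
  k=9: 43^9 = 54 * 43 = 40 mod 163
  k=18: 43^18 = 145 * 56 = 133 mod 163
  k=27: 43^27 = 145 * 54 * 56 * 43 = 104 mod 163
  k=54: 43^54 = 161 * 145 * 39 * 56 = 58 mod 163
  k=81: 43^81 = 4 * 145 * 43 = 1 mod 163  <- first divisor giving 1
Order = 81

81


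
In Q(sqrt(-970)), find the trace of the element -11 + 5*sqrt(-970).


Tr(a + b*sqrt(d)) = (a + b*sqrt(d)) + (a - b*sqrt(d)) = 2a
= 2 * (-11)
= -22

-22


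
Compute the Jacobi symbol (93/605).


Compute (93/605) via quadratic reciprocity:
  reciprocity: (93/605) -> +(605/93)
  reduce: (47/93)
  reciprocity: (47/93) -> +(93/47)
  reduce: (46/47)
  pull out 2: (2/47) = +1  (since 47 mod 8 = 7)
  reciprocity: (23/47) -> -(47/23)
  reduce: (1/23)
  (1/23) = 1
Product of signs = -1

-1


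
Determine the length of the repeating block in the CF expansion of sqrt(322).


Run the CF algorithm for sqrt(322).
a_0 = floor(sqrt(322)) = 17; set m_0=0, q_0=1.
Recurrence: m' = q*a - m,  q' = (d - m'^2)/q,  a' = floor((a_0 + m')/q').
  step 1: m=17, q=33, a=1
  step 2: m=16, q=2, a=16
  step 3: m=16, q=33, a=1
  step 4: m=17, q=1, a=34
a_4 = 2*a_0 = 34, so the period closes here.
sqrt(322) = [17; 1, 16, 1, 34]
Period length = 4

4


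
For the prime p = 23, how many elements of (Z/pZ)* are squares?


For prime p, the number of non-zero quadratic residues is (p-1)/2.
= (23-1)/2
= 11

11


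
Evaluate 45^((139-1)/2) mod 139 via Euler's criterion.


p = 139 is prime and the exponent is (p-1)/2 = 69, so by Euler's criterion 45^69 = (45/139) = +1 or -1 mod 139.
Compute by square-and-multiply:
  69 = 64 + 4 + 1 (binary 1000101)
  Repeated squaring mod 139: 45^1 = 45, 45^2 = 79, 45^4 = 125, 45^8 = 57, 45^16 = 52, 45^32 = 63, 45^64 = 77
  45^69 = 45^64 * 45^4 * 45^1 = 77 * 125 * 45 mod 139
    77 * 125 = 9625 = 34 mod 139
    34 * 45 = 1530 = 1 mod 139
  45^69 = 1 mod 139
Result 1: 45 is a quadratic residue mod 139.
45^69 mod 139 = 1

1


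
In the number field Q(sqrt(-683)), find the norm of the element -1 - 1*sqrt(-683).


N(a + b*sqrt(d)) = a^2 - d*b^2
= (-1)^2 - (-683)*(-1)^2
= 1 + 683
= 684

684


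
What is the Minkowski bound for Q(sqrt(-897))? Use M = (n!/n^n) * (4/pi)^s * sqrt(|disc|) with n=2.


d = -897, d mod 4 = 3, so disc(K) = 4d = -3588; |disc(K)| = 3588
Imaginary quadratic field, so n = 2, s = r2 = 1, r1 = 0
M = (n!/n^n) * (4/pi)^s * sqrt(|disc(K)|) = (2!/2^2) * (4/pi)^1 * sqrt(3588)
= 0.5 * 1.273240 * 59.899917
= 38.1335

38.1335


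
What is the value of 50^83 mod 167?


p = 167 is prime and the exponent is (p-1)/2 = 83, so by Euler's criterion 50^83 = (50/167) = +1 or -1 mod 167.
Compute by square-and-multiply:
  83 = 64 + 16 + 2 + 1 (binary 1010011)
  Repeated squaring mod 167: 50^1 = 50, 50^2 = 162, 50^4 = 25, 50^8 = 124, 50^16 = 12, 50^32 = 144, 50^64 = 28
  50^83 = 50^64 * 50^16 * 50^2 * 50^1 = 28 * 12 * 162 * 50 mod 167
    28 * 12 = 336 = 2 mod 167
    2 * 162 = 324 = 157 mod 167
    157 * 50 = 7850 = 1 mod 167
  50^83 = 1 mod 167
Result 1: 50 is a quadratic residue mod 167.
50^83 mod 167 = 1

1


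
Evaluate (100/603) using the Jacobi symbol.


Compute (100/603) via quadratic reciprocity:
  pull out 2: (2/603) = -1  (since 603 mod 8 = 3)
  pull out 2: (2/603) = -1  (since 603 mod 8 = 3)
  reciprocity: (25/603) -> +(603/25)
  reduce: (3/25)
  reciprocity: (3/25) -> +(25/3)
  reduce: (1/3)
  (1/3) = 1
Product of signs = 1

1


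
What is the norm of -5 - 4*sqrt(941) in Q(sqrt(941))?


N(a + b*sqrt(d)) = a^2 - d*b^2
= (-5)^2 - (941)*(-4)^2
= 25 - 15056
= -15031

-15031


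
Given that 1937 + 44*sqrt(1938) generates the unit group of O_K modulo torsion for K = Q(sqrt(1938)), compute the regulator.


epsilon = 1937 + 44*sqrt(1938)
= 3873.9997
R = ln(3873.9997)
= 8.2620

8.2620


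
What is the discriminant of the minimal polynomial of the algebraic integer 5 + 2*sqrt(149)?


The element 5 + 2*sqrt(149) has minimal polynomial:
x^2 - 10*x - 571
Discriminant = (-10)^2 - 4*(-571)
= 100 + 2284
= 2384

2384


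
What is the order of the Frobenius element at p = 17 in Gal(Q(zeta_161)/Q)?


The Frobenius at p in Gal(Q(zeta_n)/Q) = (Z/nZ)* is the class of p, so its order is ord_161(17), the smallest k >= 1 with 17^k = 1 mod 161.
n = 161 = 7 * 23, phi(161) = 132; the order divides phi(n).
Divisors of 132: 1, 2, 3, 4, 6, 11, 12, 22, 33, 44, 66, 132
Repeated squaring mod 161: 17^1 = 17, 17^2 = 128, 17^4 = 123, 17^8 = 156, 17^16 = 25, 17^32 = 142, 17^64 = 39, 17^128 = 72
Test divisors in increasing order:
  k=1: 17^1 = 17 mod 161
  k=2: 17^2 = 128 mod 161
  k=3: 17^3 = 128 * 17 = 83 mod 161
  k=4: 17^4 = 123 mod 161
  k=6: 17^6 = 123 * 128 = 127 mod 161
  k=11: 17^11 = 156 * 128 * 17 = 68 mod 161
  k=12: 17^12 = 156 * 123 = 29 mod 161
  k=22: 17^22 = 25 * 123 * 128 = 116 mod 161
  k=33: 17^33 = 142 * 17 = 160 mod 161
  k=44: 17^44 = 142 * 156 * 123 = 93 mod 161
  k=66: 17^66 = 39 * 128 = 1 mod 161  <- first divisor giving 1
Order = 66

66


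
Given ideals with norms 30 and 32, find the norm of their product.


N(IJ) = N(I) * N(J)
= 30 * 32
= 960

960


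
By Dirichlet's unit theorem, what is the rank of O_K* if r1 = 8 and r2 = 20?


By Dirichlet's unit theorem:
rank = r1 + r2 - 1
= 8 + 20 - 1
= 27

27


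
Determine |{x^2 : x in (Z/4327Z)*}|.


For prime p, the number of non-zero quadratic residues is (p-1)/2.
= (4327-1)/2
= 2163

2163


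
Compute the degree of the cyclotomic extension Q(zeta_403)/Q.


The degree equals Euler's totient phi(403).
403 = 13 * 31
phi(403) = 360

360


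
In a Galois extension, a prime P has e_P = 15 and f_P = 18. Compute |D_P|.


|D_P| = e * f
= 15 * 18
= 270

270


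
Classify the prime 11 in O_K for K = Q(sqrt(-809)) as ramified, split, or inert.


K = Q(sqrt(-809)). Since d mod 4 = 3, disc(K) = -3236.
Check p | disc: -3236 mod 11 = 9.
p does not divide disc. Compute Legendre symbol (d/p):
5^((11-1)/2) mod 11 = 1
(d/p) = 1, so p splits: (p) = P*P' with e=1, f=1, g=2.
Therefore p is split.

split


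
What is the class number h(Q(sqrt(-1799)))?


K = Q(sqrt(-1799)). d mod 4 = 1, so D = disc(K) = d = -1799
h(K) equals the number of primitive reduced positive-definite forms (a, b, c) = a*x^2 + b*x*y + c*y^2 with b^2 - 4ac = D,
where reduced means |b| <= a <= c, with b >= 0 whenever |b| = a or a = c, and primitive means gcd(a, b, c) = 1.
Reduced forces 3a^2 <= |D| = 1799, so 1 <= a <= 24; b must have the parity of D, and c = (b^2 - D)/(4a) must be an integer >= a.
Enumerate a = 1..24, b in [-a, a]:
  a=1: (1, 1, 450)  [1]
  a=2: (2, -1, 225), (2, 1, 225)  [2]
  a=3: (3, -1, 150), (3, 1, 150)  [2]
  a=4: (4, -3, 113), (4, 3, 113)  [2]
  a=5: (5, -1, 90), (5, 1, 90)  [2]
  a=6: (6, -5, 76), (6, -1, 75), (6, 1, 75), (6, 5, 76)  [4]
  a=7: (7, 7, 66)  [1]
  a=8: (8, -5, 57), (8, 5, 57)  [2]
  a=9: (9, -1, 50), (9, 1, 50)  [2]
  a=10: (10, -9, 47), (10, -1, 45), (10, 1, 45), (10, 9, 47)  [4]
  a=11: (11, -7, 42), (11, 7, 42)  [2]
  a=12: (12, -11, 40), (12, -5, 38), (12, 5, 38), (12, 11, 40)  [4]
  a=13: none
  a=14: (14, -7, 33), (14, 7, 33)  [2]
  a=15: (15, -11, 32), (15, -1, 30), (15, 1, 30), (15, 11, 32)  [4]
  a=16: (16, -11, 30), (16, 11, 30)  [2]
  a=17: none
  a=18: (18, -17, 29), (18, -1, 25), (18, 1, 25), (18, 17, 29)  [4]
  a=19: (19, -5, 24), (19, 5, 24)  [2]
  a=20: (20, -19, 27), (20, -11, 24), (20, 11, 24), (20, 19, 27)  [4]
  a=21: (21, -7, 22), (21, 7, 22)  [2]
  a=22: (22, -15, 23), (22, 15, 23)  [2]
  a=23..24: none
Total reduced forms: 1 + 2 + 2 + 2 + 2 + 4 + 1 + 2 + 2 + 4 + 2 + 4 + 2 + 4 + 2 + 4 + 2 + 4 + 2 + 2 = 50
h = 50

50


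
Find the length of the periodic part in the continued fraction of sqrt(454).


Run the CF algorithm for sqrt(454).
a_0 = floor(sqrt(454)) = 21; set m_0=0, q_0=1.
Recurrence: m' = q*a - m,  q' = (d - m'^2)/q,  a' = floor((a_0 + m')/q').
  step 1: m=21, q=13, a=3
  step 2: m=18, q=10, a=3
  step 3: m=12, q=31, a=1
  step 4: m=19, q=3, a=13
  step 5: m=20, q=18, a=2
  step 6: m=16, q=11, a=3
  step 7: m=17, q=15, a=2
  step 8: m=13, q=19, a=1
  step 9: m=6, q=22, a=1
  step 10: m=16, q=9, a=4
  step 11: m=20, q=6, a=6
  step 12: m=16, q=33, a=1
  step 13: m=17, q=5, a=7
  step 14: m=18, q=26, a=1
  step 15: m=8, q=15, a=1
  step 16: m=7, q=27, a=1
  step 17: m=20, q=2, a=20
  step 18: m=20, q=27, a=1
  step 19: m=7, q=15, a=1
  step 20: m=8, q=26, a=1
  step 21: m=18, q=5, a=7
  step 22: m=17, q=33, a=1
  step 23: m=16, q=6, a=6
  step 24: m=20, q=9, a=4
  step 25: m=16, q=22, a=1
  step 26: m=6, q=19, a=1
  step 27: m=13, q=15, a=2
  step 28: m=17, q=11, a=3
  step 29: m=16, q=18, a=2
  step 30: m=20, q=3, a=13
  step 31: m=19, q=31, a=1
  step 32: m=12, q=10, a=3
  step 33: m=18, q=13, a=3
  step 34: m=21, q=1, a=42
a_34 = 2*a_0 = 42, so the period closes here.
sqrt(454) = [21; 3, 3, 1, 13, 2, 3, 2, 1, 1, 4, 6, 1, 7, 1, 1, 1, 20, 1, 1, 1, 7, 1, 6, 4, 1, 1, 2, 3, 2, 13, 1, 3, 3, 42]
Period length = 34

34


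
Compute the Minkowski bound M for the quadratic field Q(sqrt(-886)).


d = -886, d mod 4 = 2, so disc(K) = 4d = -3544; |disc(K)| = 3544
Imaginary quadratic field, so n = 2, s = r2 = 1, r1 = 0
M = (n!/n^n) * (4/pi)^s * sqrt(|disc(K)|) = (2!/2^2) * (4/pi)^1 * sqrt(3544)
= 0.5 * 1.273240 * 59.531504
= 37.8989

37.8989


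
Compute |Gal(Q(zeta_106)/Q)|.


|Gal(Q(zeta_106)/Q)| = phi(106)
= 52

52


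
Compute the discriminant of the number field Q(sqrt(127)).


For K = Q(sqrt(d)) with d squarefree: disc(K) = d if d = 1 mod 4, and disc(K) = 4d if d = 2 or 3 mod 4.
Here d = 127, and d mod 4 = 3.
d = 3 mod 4, not 1 (O_K = Z[sqrt(d)]), so disc(K) = 4d = 4 * (127) = 508

508


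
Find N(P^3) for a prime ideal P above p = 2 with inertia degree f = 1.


N(P^a) = p^(a*f)
= 2^(3*1)
= 2^3
= 8

8


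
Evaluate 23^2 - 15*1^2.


x^2 - d*y^2
= 23^2 - 15*1^2
= 529 - 15
= 514

514


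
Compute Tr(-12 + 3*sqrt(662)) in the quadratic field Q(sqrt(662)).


Tr(a + b*sqrt(d)) = (a + b*sqrt(d)) + (a - b*sqrt(d)) = 2a
= 2 * (-12)
= -24

-24


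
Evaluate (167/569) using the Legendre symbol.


p = 569 is prime, so compute (167/569) with the reciprocity algorithm (Jacobi-symbol steps: pull out 2s via (2/n), flip via reciprocity, reduce):
  reciprocity: (167/569) -> +(569/167)
  reduce: (68/167)
  pull out 2: (2/167) = +1  (since 167 mod 8 = 7)
  pull out 2: (2/167) = +1  (since 167 mod 8 = 7)
  reciprocity: (17/167) -> +(167/17)
  reduce: (14/17)
  pull out 2: (2/17) = +1  (since 17 mod 8 = 1)
  reciprocity: (7/17) -> +(17/7)
  reduce: (3/7)
  reciprocity: (3/7) -> -(7/3)
  reduce: (1/3)
  (1/3) = 1
Product of signs = -1
(167/569) = -1

-1


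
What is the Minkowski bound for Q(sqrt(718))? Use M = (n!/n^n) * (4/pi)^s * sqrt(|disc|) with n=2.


d = 718, d mod 4 = 2, so disc(K) = 4d = 2872; |disc(K)| = 2872
Real quadratic field, so n = 2, s = r2 = 0, r1 = 2
M = (n!/n^n) * (4/pi)^s * sqrt(|disc(K)|) = (2!/2^2) * (4/pi)^0 * sqrt(2872)
= 0.5 * 1.000000 * 53.591044
= 26.7955

26.7955


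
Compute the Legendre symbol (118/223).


p = 223 is prime, so compute (118/223) with the reciprocity algorithm (Jacobi-symbol steps: pull out 2s via (2/n), flip via reciprocity, reduce):
  pull out 2: (2/223) = +1  (since 223 mod 8 = 7)
  reciprocity: (59/223) -> -(223/59)
  reduce: (46/59)
  pull out 2: (2/59) = -1  (since 59 mod 8 = 3)
  reciprocity: (23/59) -> -(59/23)
  reduce: (13/23)
  reciprocity: (13/23) -> +(23/13)
  reduce: (10/13)
  pull out 2: (2/13) = -1  (since 13 mod 8 = 5)
  reciprocity: (5/13) -> +(13/5)
  reduce: (3/5)
  reciprocity: (3/5) -> +(5/3)
  reduce: (2/3)
  pull out 2: (2/3) = -1  (since 3 mod 8 = 3)
  (1/3) = 1
Product of signs = -1
(118/223) = -1

-1


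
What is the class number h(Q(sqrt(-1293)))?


K = Q(sqrt(-1293)). d mod 4 = 3, so D = disc(K) = 4d = -5172
h(K) equals the number of primitive reduced positive-definite forms (a, b, c) = a*x^2 + b*x*y + c*y^2 with b^2 - 4ac = D,
where reduced means |b| <= a <= c, with b >= 0 whenever |b| = a or a = c, and primitive means gcd(a, b, c) = 1.
Reduced forces 3a^2 <= |D| = 5172, so 1 <= a <= 41; b must have the parity of D, and c = (b^2 - D)/(4a) must be an integer >= a.
Enumerate a = 1..41, b in [-a, a]:
  a=1: (1, 0, 1293)  [1]
  a=2: (2, 2, 647)  [1]
  a=3: (3, 0, 431)  [1]
  a=4..5: none
  a=6: (6, 6, 217)  [1]
  a=7: (7, -6, 186), (7, 6, 186)  [2]
  a=8..10: none
  a=11: (11, -8, 119), (11, 8, 119)  [2]
  a=12..13: none
  a=14: (14, -6, 93), (14, 6, 93)  [2]
  a=15..16: none
  a=17: (17, -8, 77), (17, 8, 77)  [2]
  a=18..20: none
  a=21: (21, -6, 62), (21, 6, 62)  [2]
  a=22: (22, -14, 61), (22, 14, 61)  [2]
  a=23: (23, -16, 59), (23, 16, 59)  [2]
  a=24..30: none
  a=31: (31, -6, 42), (31, 6, 42)  [2]
  a=32: none
  a=33: (33, -30, 46), (33, 30, 46)  [2]
  a=34: (34, -26, 43), (34, 26, 43)  [2]
  a=35..41: none
Total reduced forms: 1 + 1 + 1 + 1 + 2 + 2 + 2 + 2 + 2 + 2 + 2 + 2 + 2 + 2 = 24
h = 24

24


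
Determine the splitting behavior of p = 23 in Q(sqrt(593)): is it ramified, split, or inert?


K = Q(sqrt(593)). Since d mod 4 = 1, disc(K) = 593.
Check p | disc: 593 mod 23 = 18.
p does not divide disc. Compute Legendre symbol (d/p):
18^((23-1)/2) mod 23 = 1
(d/p) = 1, so p splits: (p) = P*P' with e=1, f=1, g=2.
Therefore p is split.

split


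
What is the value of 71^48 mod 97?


p = 97 is prime and the exponent is (p-1)/2 = 48, so by Euler's criterion 71^48 = (71/97) = +1 or -1 mod 97.
Compute by square-and-multiply:
  48 = 32 + 16 (binary 110000)
  Repeated squaring mod 97: 71^1 = 71, 71^2 = 94, 71^4 = 9, 71^8 = 81, 71^16 = 62, 71^32 = 61
  71^48 = 71^32 * 71^16 = 61 * 62 mod 97
    61 * 62 = 3782 = 96 mod 97
  71^48 = 96 mod 97
Result 96 = p - 1 = -1 mod 97: 71 is a quadratic non-residue mod 97. As a residue in [0, p-1] the value is 96.
71^48 mod 97 = 96

96


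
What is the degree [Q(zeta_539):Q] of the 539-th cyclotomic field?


The degree equals Euler's totient phi(539).
539 = 7^2 * 11
phi(539) = 420

420


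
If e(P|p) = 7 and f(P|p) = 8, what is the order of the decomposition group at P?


|D_P| = e * f
= 7 * 8
= 56

56


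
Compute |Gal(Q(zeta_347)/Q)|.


|Gal(Q(zeta_347)/Q)| = phi(347)
= 346

346


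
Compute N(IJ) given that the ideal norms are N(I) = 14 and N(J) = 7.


N(IJ) = N(I) * N(J)
= 14 * 7
= 98

98


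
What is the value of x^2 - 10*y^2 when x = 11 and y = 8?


x^2 - d*y^2
= 11^2 - 10*8^2
= 121 - 640
= -519

-519


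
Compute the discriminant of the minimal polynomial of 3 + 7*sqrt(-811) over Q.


The element 3 + 7*sqrt(-811) has minimal polynomial:
x^2 - 6*x + 39748
Discriminant = (-6)^2 - 4*(39748)
= 36 - 158992
= -158956

-158956


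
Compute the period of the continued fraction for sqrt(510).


Run the CF algorithm for sqrt(510).
a_0 = floor(sqrt(510)) = 22; set m_0=0, q_0=1.
Recurrence: m' = q*a - m,  q' = (d - m'^2)/q,  a' = floor((a_0 + m')/q').
  step 1: m=22, q=26, a=1
  step 2: m=4, q=19, a=1
  step 3: m=15, q=15, a=2
  step 4: m=15, q=19, a=1
  step 5: m=4, q=26, a=1
  step 6: m=22, q=1, a=44
a_6 = 2*a_0 = 44, so the period closes here.
sqrt(510) = [22; 1, 1, 2, 1, 1, 44]
Period length = 6

6


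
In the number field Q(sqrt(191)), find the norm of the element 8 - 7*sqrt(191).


N(a + b*sqrt(d)) = a^2 - d*b^2
= (8)^2 - (191)*(-7)^2
= 64 - 9359
= -9295

-9295


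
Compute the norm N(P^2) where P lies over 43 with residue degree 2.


N(P^a) = p^(a*f)
= 43^(2*2)
= 43^4
= 3418801

3418801


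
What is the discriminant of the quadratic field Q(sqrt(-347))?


For K = Q(sqrt(d)) with d squarefree: disc(K) = d if d = 1 mod 4, and disc(K) = 4d if d = 2 or 3 mod 4.
Here d = -347, and d mod 4 = 1.
d = 1 mod 4 (O_K = Z[(1+sqrt(d))/2]), so disc(K) = d = -347

-347


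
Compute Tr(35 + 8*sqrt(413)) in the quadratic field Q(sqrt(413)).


Tr(a + b*sqrt(d)) = (a + b*sqrt(d)) + (a - b*sqrt(d)) = 2a
= 2 * (35)
= 70

70


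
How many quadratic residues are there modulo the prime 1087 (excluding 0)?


For prime p, the number of non-zero quadratic residues is (p-1)/2.
= (1087-1)/2
= 543

543


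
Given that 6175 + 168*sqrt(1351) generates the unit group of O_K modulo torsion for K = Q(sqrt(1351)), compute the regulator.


epsilon = 6175 + 168*sqrt(1351)
= 12349.9999
R = ln(12349.9999)
= 9.4214

9.4214


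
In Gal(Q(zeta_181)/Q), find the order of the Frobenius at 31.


The Frobenius at p in Gal(Q(zeta_n)/Q) = (Z/nZ)* is the class of p, so its order is ord_181(31), the smallest k >= 1 with 31^k = 1 mod 181.
n = 181 = 181, phi(181) = 180; the order divides phi(n).
Divisors of 180: 1, 2, 3, 4, 5, 6, 9, 10, 12, 15, 18, 20, 30, 36, 45, 60, 90, 180
Repeated squaring mod 181: 31^1 = 31, 31^2 = 56, 31^4 = 59, 31^8 = 42, 31^16 = 135, 31^32 = 125, 31^64 = 59, 31^128 = 42
Test divisors in increasing order:
  k=1: 31^1 = 31 mod 181
  k=2: 31^2 = 56 mod 181
  k=3: 31^3 = 56 * 31 = 107 mod 181
  k=4: 31^4 = 59 mod 181
  k=5: 31^5 = 59 * 31 = 19 mod 181
  k=6: 31^6 = 59 * 56 = 46 mod 181
  k=9: 31^9 = 42 * 31 = 35 mod 181
  k=10: 31^10 = 42 * 56 = 180 mod 181
  k=12: 31^12 = 42 * 59 = 125 mod 181
  k=15: 31^15 = 42 * 59 * 56 * 31 = 162 mod 181
  k=18: 31^18 = 135 * 56 = 139 mod 181
  k=20: 31^20 = 135 * 59 = 1 mod 181  <- first divisor giving 1
Order = 20

20


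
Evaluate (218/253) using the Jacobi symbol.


Compute (218/253) via quadratic reciprocity:
  pull out 2: (2/253) = -1  (since 253 mod 8 = 5)
  reciprocity: (109/253) -> +(253/109)
  reduce: (35/109)
  reciprocity: (35/109) -> +(109/35)
  reduce: (4/35)
  pull out 2: (2/35) = -1  (since 35 mod 8 = 3)
  pull out 2: (2/35) = -1  (since 35 mod 8 = 3)
  (1/35) = 1
Product of signs = -1

-1


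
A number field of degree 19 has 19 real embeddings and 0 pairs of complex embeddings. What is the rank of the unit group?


By Dirichlet's unit theorem:
rank = r1 + r2 - 1
= 19 + 0 - 1
= 18

18


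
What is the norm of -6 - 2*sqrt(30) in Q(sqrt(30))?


N(a + b*sqrt(d)) = a^2 - d*b^2
= (-6)^2 - (30)*(-2)^2
= 36 - 120
= -84

-84


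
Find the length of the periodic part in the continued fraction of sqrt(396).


Run the CF algorithm for sqrt(396).
a_0 = floor(sqrt(396)) = 19; set m_0=0, q_0=1.
Recurrence: m' = q*a - m,  q' = (d - m'^2)/q,  a' = floor((a_0 + m')/q').
  step 1: m=19, q=35, a=1
  step 2: m=16, q=4, a=8
  step 3: m=16, q=35, a=1
  step 4: m=19, q=1, a=38
a_4 = 2*a_0 = 38, so the period closes here.
sqrt(396) = [19; 1, 8, 1, 38]
Period length = 4

4


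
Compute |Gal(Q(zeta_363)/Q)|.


|Gal(Q(zeta_363)/Q)| = phi(363)
= 220

220


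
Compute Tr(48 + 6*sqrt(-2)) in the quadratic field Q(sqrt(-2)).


Tr(a + b*sqrt(d)) = (a + b*sqrt(d)) + (a - b*sqrt(d)) = 2a
= 2 * (48)
= 96

96


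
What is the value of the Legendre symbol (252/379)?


p = 379 is prime, so compute (252/379) with the reciprocity algorithm (Jacobi-symbol steps: pull out 2s via (2/n), flip via reciprocity, reduce):
  pull out 2: (2/379) = -1  (since 379 mod 8 = 3)
  pull out 2: (2/379) = -1  (since 379 mod 8 = 3)
  reciprocity: (63/379) -> -(379/63)
  reduce: (1/63)
  (1/63) = 1
Product of signs = -1
(252/379) = -1

-1


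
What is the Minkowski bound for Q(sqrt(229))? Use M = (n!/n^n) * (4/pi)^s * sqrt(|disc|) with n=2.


d = 229, d mod 4 = 1, so disc(K) = d = 229; |disc(K)| = 229
Real quadratic field, so n = 2, s = r2 = 0, r1 = 2
M = (n!/n^n) * (4/pi)^s * sqrt(|disc(K)|) = (2!/2^2) * (4/pi)^0 * sqrt(229)
= 0.5 * 1.000000 * 15.132746
= 7.5664

7.5664


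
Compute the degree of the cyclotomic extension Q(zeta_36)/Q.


The degree equals Euler's totient phi(36).
36 = 2^2 * 3^2
phi(36) = 12

12


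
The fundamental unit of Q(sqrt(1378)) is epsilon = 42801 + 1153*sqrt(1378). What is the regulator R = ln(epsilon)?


epsilon = 42801 + 1153*sqrt(1378)
= 85602.0000
R = ln(85602.0000)
= 11.3575

11.3575


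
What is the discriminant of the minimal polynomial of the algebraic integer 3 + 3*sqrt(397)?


The element 3 + 3*sqrt(397) has minimal polynomial:
x^2 - 6*x - 3564
Discriminant = (-6)^2 - 4*(-3564)
= 36 + 14256
= 14292

14292


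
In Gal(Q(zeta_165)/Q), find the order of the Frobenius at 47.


The Frobenius at p in Gal(Q(zeta_n)/Q) = (Z/nZ)* is the class of p, so its order is ord_165(47), the smallest k >= 1 with 47^k = 1 mod 165.
n = 165 = 3 * 5 * 11, phi(165) = 80; the order divides phi(n).
Divisors of 80: 1, 2, 4, 5, 8, 10, 16, 20, 40, 80
Repeated squaring mod 165: 47^1 = 47, 47^2 = 64, 47^4 = 136, 47^8 = 16, 47^16 = 91, 47^32 = 31, 47^64 = 136
Test divisors in increasing order:
  k=1: 47^1 = 47 mod 165
  k=2: 47^2 = 64 mod 165
  k=4: 47^4 = 136 mod 165
  k=5: 47^5 = 136 * 47 = 122 mod 165
  k=8: 47^8 = 16 mod 165
  k=10: 47^10 = 16 * 64 = 34 mod 165
  k=16: 47^16 = 91 mod 165
  k=20: 47^20 = 91 * 136 = 1 mod 165  <- first divisor giving 1
Order = 20

20


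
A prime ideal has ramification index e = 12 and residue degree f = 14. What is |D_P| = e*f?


|D_P| = e * f
= 12 * 14
= 168

168


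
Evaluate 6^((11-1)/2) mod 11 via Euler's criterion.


p = 11 is prime and the exponent is (p-1)/2 = 5, so by Euler's criterion 6^5 = (6/11) = +1 or -1 mod 11.
Compute by square-and-multiply:
  5 = 4 + 1 (binary 101)
  Repeated squaring mod 11: 6^1 = 6, 6^2 = 3, 6^4 = 9
  6^5 = 6^4 * 6^1 = 9 * 6 mod 11
    9 * 6 = 54 = 10 mod 11
  6^5 = 10 mod 11
Result 10 = p - 1 = -1 mod 11: 6 is a quadratic non-residue mod 11. As a residue in [0, p-1] the value is 10.
6^5 mod 11 = 10

10


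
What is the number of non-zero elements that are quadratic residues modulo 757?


For prime p, the number of non-zero quadratic residues is (p-1)/2.
= (757-1)/2
= 378

378


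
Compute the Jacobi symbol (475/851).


Compute (475/851) via quadratic reciprocity:
  reciprocity: (475/851) -> -(851/475)
  reduce: (376/475)
  pull out 2: (2/475) = -1  (since 475 mod 8 = 3)
  pull out 2: (2/475) = -1  (since 475 mod 8 = 3)
  pull out 2: (2/475) = -1  (since 475 mod 8 = 3)
  reciprocity: (47/475) -> -(475/47)
  reduce: (5/47)
  reciprocity: (5/47) -> +(47/5)
  reduce: (2/5)
  pull out 2: (2/5) = -1  (since 5 mod 8 = 5)
  (1/5) = 1
Product of signs = 1

1


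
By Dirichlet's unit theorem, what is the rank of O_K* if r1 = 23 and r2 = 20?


By Dirichlet's unit theorem:
rank = r1 + r2 - 1
= 23 + 20 - 1
= 42

42


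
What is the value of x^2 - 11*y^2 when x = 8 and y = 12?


x^2 - d*y^2
= 8^2 - 11*12^2
= 64 - 1584
= -1520

-1520


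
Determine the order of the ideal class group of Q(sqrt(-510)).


K = Q(sqrt(-510)). d mod 4 = 2, so D = disc(K) = 4d = -2040
h(K) equals the number of primitive reduced positive-definite forms (a, b, c) = a*x^2 + b*x*y + c*y^2 with b^2 - 4ac = D,
where reduced means |b| <= a <= c, with b >= 0 whenever |b| = a or a = c, and primitive means gcd(a, b, c) = 1.
Reduced forces 3a^2 <= |D| = 2040, so 1 <= a <= 26; b must have the parity of D, and c = (b^2 - D)/(4a) must be an integer >= a.
Enumerate a = 1..26, b in [-a, a]:
  a=1: (1, 0, 510)  [1]
  a=2: (2, 0, 255)  [1]
  a=3: (3, 0, 170)  [1]
  a=4: none
  a=5: (5, 0, 102)  [1]
  a=6: (6, 0, 85)  [1]
  a=7: (7, -2, 73), (7, 2, 73)  [2]
  a=8..9: none
  a=10: (10, 0, 51)  [1]
  a=11..12: none
  a=13: (13, -12, 42), (13, 12, 42)  [2]
  a=14: (14, -12, 39), (14, 12, 39)  [2]
  a=15: (15, 0, 34)  [1]
  a=16: none
  a=17: (17, 0, 30)  [1]
  a=18..20: none
  a=21: (21, -12, 26), (21, 12, 26)  [2]
  a=22..26: none
Total reduced forms: 1 + 1 + 1 + 1 + 1 + 2 + 1 + 2 + 2 + 1 + 1 + 2 = 16
h = 16

16


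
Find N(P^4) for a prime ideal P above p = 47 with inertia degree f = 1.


N(P^a) = p^(a*f)
= 47^(4*1)
= 47^4
= 4879681

4879681


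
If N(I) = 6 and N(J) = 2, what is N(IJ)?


N(IJ) = N(I) * N(J)
= 6 * 2
= 12

12


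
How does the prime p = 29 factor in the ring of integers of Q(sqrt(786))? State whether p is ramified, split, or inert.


K = Q(sqrt(786)). Since d mod 4 = 2, disc(K) = 3144.
Check p | disc: 3144 mod 29 = 12.
p does not divide disc. Compute Legendre symbol (d/p):
3^((29-1)/2) mod 29 = -1
(d/p) = -1, so p is inert: (p) stays prime with e=1, f=2, g=1.
Therefore p is inert.

inert


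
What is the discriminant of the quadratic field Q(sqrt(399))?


For K = Q(sqrt(d)) with d squarefree: disc(K) = d if d = 1 mod 4, and disc(K) = 4d if d = 2 or 3 mod 4.
Here d = 399, and d mod 4 = 3.
d = 3 mod 4, not 1 (O_K = Z[sqrt(d)]), so disc(K) = 4d = 4 * (399) = 1596

1596


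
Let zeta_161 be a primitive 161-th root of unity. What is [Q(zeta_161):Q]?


The degree equals Euler's totient phi(161).
161 = 7 * 23
phi(161) = 132

132


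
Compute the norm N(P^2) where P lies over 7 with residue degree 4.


N(P^a) = p^(a*f)
= 7^(2*4)
= 7^8
= 5764801

5764801


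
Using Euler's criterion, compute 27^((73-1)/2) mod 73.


p = 73 is prime and the exponent is (p-1)/2 = 36, so by Euler's criterion 27^36 = (27/73) = +1 or -1 mod 73.
Compute by square-and-multiply:
  36 = 32 + 4 (binary 100100)
  Repeated squaring mod 73: 27^1 = 27, 27^2 = 72, 27^4 = 1, 27^8 = 1, 27^16 = 1, 27^32 = 1
  27^36 = 27^32 * 27^4 = 1 * 1 mod 73
    1 * 1 = 1 = 1 mod 73
  27^36 = 1 mod 73
Result 1: 27 is a quadratic residue mod 73.
27^36 mod 73 = 1

1
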